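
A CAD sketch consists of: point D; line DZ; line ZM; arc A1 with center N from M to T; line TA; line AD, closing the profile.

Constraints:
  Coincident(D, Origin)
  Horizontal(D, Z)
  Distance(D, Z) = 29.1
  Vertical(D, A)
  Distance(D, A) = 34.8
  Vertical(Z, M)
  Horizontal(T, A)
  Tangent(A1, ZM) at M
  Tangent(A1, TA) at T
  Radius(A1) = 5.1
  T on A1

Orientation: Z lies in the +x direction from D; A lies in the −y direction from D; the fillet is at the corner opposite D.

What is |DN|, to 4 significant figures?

38.18

DA is vertical with |DA| = 34.8 and A on the −y side, so A = (0.000, -34.80). The virtual corner opposite D is at (29.10, -34.80). Tangency of A1 to ZM means the radius NM is perpendicular to ZM and A1 meets TA tangentially, so NT is at right angles to TA, with radius 5.1, so the center N sits 5.1 in from both sides at N = (24.00, -29.70). Then |DN| = |N − D| = 38.18.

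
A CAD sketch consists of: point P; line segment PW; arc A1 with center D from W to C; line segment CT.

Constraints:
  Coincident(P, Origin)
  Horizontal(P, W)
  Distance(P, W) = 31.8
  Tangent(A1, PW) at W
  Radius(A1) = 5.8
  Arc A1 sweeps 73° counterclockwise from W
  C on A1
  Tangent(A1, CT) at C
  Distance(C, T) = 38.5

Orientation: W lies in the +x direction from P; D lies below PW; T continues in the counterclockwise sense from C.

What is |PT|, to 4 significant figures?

43.58

P is at the origin; P and W share the same y with |PW| = 31.8 and W on the +x side, so W = (31.80, 0.000). The tangent condition forces DW to be normal to PW, so D = W + (0, -5.8) = (31.80, -5.800). On A1, W sits at bearing 90° from D; a 73° counterclockwise sweep puts C at bearing 163°, so C = D + 5.8·(cos 163°, sin 163°) = (26.25, -4.104). Tangency of A1 to CT means the radius DC is perpendicular to CT, so CT runs along (−sin 163°, cos 163°); with |CT| = 38.5, T = (15.00, -40.92). Then |PT| = |T − P| = 43.58.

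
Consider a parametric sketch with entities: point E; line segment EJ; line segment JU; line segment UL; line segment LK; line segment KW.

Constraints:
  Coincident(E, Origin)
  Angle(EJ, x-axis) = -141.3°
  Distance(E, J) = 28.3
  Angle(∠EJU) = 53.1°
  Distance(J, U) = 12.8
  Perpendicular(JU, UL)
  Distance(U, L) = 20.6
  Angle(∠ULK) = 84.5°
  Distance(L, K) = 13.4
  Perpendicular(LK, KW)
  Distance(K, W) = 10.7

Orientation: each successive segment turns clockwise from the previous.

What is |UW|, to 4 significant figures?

15.06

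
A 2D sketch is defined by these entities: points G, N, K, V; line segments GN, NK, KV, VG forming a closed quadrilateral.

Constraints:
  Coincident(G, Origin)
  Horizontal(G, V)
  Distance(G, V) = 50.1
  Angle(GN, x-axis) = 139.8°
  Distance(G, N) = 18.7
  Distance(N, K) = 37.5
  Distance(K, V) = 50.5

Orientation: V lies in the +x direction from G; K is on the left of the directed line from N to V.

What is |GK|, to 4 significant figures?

38.81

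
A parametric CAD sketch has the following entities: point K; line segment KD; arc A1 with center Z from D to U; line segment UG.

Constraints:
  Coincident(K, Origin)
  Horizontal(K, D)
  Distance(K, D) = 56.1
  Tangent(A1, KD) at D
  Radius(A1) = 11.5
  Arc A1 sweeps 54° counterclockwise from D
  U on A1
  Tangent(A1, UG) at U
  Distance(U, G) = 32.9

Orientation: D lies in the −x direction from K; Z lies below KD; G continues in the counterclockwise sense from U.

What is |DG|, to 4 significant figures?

42.47

K is at the origin; KD is horizontal with |KD| = 56.1 and D on the −x side, so D = (-56.10, 0.000). Since A1 is tangent to KD there, ZD ⟂ KD, so Z = D + (0, -11.5) = (-56.10, -11.50). On A1, D sits at bearing 90° from Z; a 54° counterclockwise sweep puts U at bearing 144°, so U = Z + 11.5·(cos 144°, sin 144°) = (-65.40, -4.740). Since A1 is tangent to UG there, ZU ⟂ UG, so UG runs along (−sin 144°, cos 144°); with |UG| = 32.9, G = (-84.74, -31.36). Then |DG| = |G − D| = 42.47.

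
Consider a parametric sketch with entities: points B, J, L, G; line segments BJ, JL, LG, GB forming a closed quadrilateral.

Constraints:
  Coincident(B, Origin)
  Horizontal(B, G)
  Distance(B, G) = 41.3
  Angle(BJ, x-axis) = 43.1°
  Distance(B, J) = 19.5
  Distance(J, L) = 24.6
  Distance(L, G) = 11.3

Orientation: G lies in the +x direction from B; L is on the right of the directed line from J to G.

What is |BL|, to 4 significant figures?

31.36

B is at the origin; BG is horizontal with |BG| = 41.3 and G in +x, so G = (41.3, 0). BJ runs at 43.1° with |BJ| = 19.5, so J = (14.24, 13.32). L is determined by |JL| = 24.6 and |LG| = 11.3 together: it lies at the intersection of circle(J, 24.6) and circle(G, 11.3). With |JG| = 30.16, the foot of the radical line on JG is 23.00 from J and the perpendicular offset is √(24.6² − 23.00²) = 8.736. Taking the right-of-JG solution: L = (31.01, -4.672).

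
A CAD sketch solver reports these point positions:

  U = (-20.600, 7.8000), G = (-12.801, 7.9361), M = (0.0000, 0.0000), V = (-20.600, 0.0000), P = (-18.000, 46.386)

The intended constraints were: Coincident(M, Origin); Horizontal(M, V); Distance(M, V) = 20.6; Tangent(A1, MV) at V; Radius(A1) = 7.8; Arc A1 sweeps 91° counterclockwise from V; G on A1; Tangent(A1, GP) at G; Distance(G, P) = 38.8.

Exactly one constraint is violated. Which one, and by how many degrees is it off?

Tangent(A1, GP) at G — off by 6.70°.

M = (0.00, 0.00) ✓; M.y = 0.00, V.y = 0.00 ✓; |MV| = 20.60 ✓; ∠(UV, VM) = 90.00° ✓; |UV| = 7.800 ✓; bearing(U→G) − bearing(U→V) = 91.00° ✓; |UG| = 7.800 ✓; ∠(UG, GP) = 83.30° ✗; |GP| = 38.80 ✓.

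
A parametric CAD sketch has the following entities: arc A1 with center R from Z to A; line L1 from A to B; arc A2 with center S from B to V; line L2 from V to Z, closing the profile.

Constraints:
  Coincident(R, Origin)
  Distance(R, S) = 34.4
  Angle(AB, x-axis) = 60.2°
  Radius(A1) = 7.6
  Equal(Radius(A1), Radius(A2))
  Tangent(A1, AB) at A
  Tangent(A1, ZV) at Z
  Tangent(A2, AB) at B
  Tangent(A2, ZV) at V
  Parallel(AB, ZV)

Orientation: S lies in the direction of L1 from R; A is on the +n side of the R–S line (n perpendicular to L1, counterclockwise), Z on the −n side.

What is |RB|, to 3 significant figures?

35.2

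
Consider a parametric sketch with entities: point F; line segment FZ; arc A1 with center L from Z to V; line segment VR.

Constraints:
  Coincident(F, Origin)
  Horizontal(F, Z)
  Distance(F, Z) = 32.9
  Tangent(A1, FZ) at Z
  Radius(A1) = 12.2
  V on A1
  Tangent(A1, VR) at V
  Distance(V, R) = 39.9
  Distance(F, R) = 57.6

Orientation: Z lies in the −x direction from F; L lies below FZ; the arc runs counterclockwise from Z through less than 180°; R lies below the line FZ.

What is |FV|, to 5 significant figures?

47.145

F is at the origin; F and Z share the same y with |FZ| = 32.9 and Z on the −x side, so Z = (-32.900, 0.0000). A1 meets FZ tangentially, so LZ is at right angles to FZ, so L = Z + (0, -12.2) = (-32.900, -12.200). Since LV ⟂ VR (tangency), |LR| = √(12.2² + 39.9²) = 41.723 regardless of where V sits on A1. So R lies on both circle(F, 57.6) and circle(L, 41.723); the below-FZ intersection is R = (-23.113, -52.759). V is the foot of the tangent from R: V = (-43.405, -18.404).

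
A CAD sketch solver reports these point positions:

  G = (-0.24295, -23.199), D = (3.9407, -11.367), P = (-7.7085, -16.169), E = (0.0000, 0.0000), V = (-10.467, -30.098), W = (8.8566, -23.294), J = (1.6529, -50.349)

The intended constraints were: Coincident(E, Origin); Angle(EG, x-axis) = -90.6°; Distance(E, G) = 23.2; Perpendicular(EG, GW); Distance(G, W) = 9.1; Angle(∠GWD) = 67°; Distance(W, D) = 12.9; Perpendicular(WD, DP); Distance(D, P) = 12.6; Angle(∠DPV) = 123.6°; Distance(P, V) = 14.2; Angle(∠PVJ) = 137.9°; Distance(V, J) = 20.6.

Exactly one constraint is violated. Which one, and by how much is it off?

Distance(V, J) = 20.6 — off by 3.00.

E = (0.00, 0.00) ✓; EG at -90.60° ✓; |EG| = 23.20 ✓; ∠(EG, GW) = 90.00° ✓; |GW| = 9.100 ✓; ∠GWD = 67.00° ✓; |WD| = 12.90 ✓; ∠(WD, DP) = 90.00° ✓; |DP| = 12.60 ✓; ∠DPV = 123.6° ✓; |PV| = 14.20 ✓; ∠PVJ = 137.9° ✓; |VJ| = 23.60 ✗.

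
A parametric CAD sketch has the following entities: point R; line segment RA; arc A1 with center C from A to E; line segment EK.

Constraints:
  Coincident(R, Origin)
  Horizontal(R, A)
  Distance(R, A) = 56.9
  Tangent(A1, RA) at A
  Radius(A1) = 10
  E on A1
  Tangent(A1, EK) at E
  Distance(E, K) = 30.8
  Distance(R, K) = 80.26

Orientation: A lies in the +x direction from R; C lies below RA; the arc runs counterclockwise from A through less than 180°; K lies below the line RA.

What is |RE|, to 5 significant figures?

52.109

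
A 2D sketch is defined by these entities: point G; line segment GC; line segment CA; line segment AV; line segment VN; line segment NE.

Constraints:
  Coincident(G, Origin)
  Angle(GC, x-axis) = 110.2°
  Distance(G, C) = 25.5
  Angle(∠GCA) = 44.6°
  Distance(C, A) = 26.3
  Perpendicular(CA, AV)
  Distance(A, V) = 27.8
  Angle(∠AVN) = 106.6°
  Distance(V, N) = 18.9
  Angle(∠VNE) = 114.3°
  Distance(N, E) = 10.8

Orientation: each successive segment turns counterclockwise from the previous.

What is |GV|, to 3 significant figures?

12.8

G is at the origin; GC runs at 110.2° with length 25.5, so C = (-8.81, 23.9). ∠GCA = 44.6° gives CA at -114° from the x-axis; with |CA| = 26.3, A = (-19.7, -0.0194). The perpendicularity gives AV at right angles to CA, so AV runs at -24.4°; with |AV| = 27.8, V = (5.65, -11.5). Then |GV| = |V − G| = 12.8.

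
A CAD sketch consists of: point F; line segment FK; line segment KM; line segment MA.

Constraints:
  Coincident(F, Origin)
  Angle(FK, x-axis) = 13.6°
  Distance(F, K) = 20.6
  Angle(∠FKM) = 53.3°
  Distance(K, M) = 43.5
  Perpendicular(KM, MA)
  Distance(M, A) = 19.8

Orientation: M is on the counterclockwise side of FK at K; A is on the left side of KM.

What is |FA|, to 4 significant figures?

31.36

∠FKM = 53.3°, so KM runs at 13.6° + (180° − 53.3°) = 140.3° from the x-axis; with |KM| = 43.5, M = K + 43.5·(cos 140.3°, sin 140.3°) = (-13.45, 32.63). KM is perpendicular to MA; with |MA| = 19.8 on the left of KM, A = M + 19.8·(-0.6388, -0.7694) = (-26.09, 17.40). Then |FA| = |A − F| = 31.36.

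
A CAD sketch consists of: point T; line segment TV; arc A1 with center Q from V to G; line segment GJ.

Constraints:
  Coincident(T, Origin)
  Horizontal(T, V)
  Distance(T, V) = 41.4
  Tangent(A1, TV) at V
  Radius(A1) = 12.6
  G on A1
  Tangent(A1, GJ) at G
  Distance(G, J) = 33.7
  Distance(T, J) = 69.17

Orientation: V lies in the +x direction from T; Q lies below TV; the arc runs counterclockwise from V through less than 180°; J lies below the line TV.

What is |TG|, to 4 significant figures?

36.84

Checks: |QG| = 12.60 ✓; ∠(QG, GJ) = 90.00° ✓; |GJ| = 33.70 ✓; |TJ| = 69.17 ✓.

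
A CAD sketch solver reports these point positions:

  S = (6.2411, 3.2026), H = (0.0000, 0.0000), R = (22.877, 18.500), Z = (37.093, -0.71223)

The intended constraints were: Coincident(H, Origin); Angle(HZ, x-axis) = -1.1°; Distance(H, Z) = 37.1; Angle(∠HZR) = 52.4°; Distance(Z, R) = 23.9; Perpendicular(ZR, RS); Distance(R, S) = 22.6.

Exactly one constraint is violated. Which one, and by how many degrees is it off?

Perpendicular(ZR, RS) — off by 6.10°.

H = (0.00, 0.00) ✓; HZ at -1.100° ✓; |HZ| = 37.10 ✓; ∠HZR = 52.40° ✓; |ZR| = 23.90 ✓; ∠(ZR, RS) = 96.10° ✗; |RS| = 22.60 ✓.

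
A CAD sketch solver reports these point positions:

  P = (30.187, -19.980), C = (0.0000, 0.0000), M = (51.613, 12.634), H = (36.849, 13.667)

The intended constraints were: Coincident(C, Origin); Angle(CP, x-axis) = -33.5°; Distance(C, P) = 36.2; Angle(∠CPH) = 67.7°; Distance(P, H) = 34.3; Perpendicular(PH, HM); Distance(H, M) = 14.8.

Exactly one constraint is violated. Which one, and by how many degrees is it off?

Perpendicular(PH, HM) — off by 7.20°.

C = (0.00, 0.00) ✓; CP at -33.50° ✓; |CP| = 36.20 ✓; ∠CPH = 67.70° ✓; |PH| = 34.30 ✓; ∠(PH, HM) = 82.80° ✗; |HM| = 14.80 ✓.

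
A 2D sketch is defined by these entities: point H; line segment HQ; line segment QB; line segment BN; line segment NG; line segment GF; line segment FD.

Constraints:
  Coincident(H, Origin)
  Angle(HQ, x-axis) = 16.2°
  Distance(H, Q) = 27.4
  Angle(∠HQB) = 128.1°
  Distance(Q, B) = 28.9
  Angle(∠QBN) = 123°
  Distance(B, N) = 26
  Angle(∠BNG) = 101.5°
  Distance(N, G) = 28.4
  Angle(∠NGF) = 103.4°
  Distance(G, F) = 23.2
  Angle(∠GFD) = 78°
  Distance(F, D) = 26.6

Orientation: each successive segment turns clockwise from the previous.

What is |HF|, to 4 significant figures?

21.53

H is at the origin; HQ runs at 16.2° with length 27.4, so Q = (26.31, 7.644). ∠HQB = 128.1° gives QB at -35.70° from the x-axis; with |QB| = 28.9, B = (49.78, -9.220). ∠QBN = 123.0° gives BN at -92.70° from the x-axis; with |BN| = 26.0, N = (48.56, -35.19). ∠BNG = 101.5° gives NG at -171.2° from the x-axis; with |NG| = 28.4, G = (20.49, -39.54). ∠NGF = 103.4° gives GF at 112.2° from the x-axis; with |GF| = 23.2, F = (11.72, -18.06). Then |HF| = |F − H| = 21.53.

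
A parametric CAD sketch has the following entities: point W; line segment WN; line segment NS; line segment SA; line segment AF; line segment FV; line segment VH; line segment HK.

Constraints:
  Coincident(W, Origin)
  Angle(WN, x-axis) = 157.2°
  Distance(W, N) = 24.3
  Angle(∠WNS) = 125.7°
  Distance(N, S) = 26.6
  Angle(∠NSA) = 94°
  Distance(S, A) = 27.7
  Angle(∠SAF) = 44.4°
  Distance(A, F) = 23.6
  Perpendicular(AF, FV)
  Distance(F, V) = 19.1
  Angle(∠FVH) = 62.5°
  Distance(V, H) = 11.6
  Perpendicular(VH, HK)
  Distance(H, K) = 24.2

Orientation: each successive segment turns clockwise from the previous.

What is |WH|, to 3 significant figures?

43.4

AF is perpendicular to FV, so FV runs at 151°; with |FV| = 19.1, V = (-29.9, 31.9). ∠FVH = 62.5° gives VH at 33.8° from the x-axis; with |VH| = 11.6, H = (-20.3, 38.3). Then |WH| = |H − W| = 43.4.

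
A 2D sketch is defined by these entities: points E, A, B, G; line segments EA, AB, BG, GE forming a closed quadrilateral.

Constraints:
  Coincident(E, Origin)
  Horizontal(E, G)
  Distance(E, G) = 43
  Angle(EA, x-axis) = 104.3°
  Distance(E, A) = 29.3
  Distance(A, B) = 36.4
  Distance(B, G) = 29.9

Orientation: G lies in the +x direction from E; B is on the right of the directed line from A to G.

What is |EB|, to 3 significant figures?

13.3

Checks: |AB| = 36.40 ✓; |BG| = 29.90 ✓.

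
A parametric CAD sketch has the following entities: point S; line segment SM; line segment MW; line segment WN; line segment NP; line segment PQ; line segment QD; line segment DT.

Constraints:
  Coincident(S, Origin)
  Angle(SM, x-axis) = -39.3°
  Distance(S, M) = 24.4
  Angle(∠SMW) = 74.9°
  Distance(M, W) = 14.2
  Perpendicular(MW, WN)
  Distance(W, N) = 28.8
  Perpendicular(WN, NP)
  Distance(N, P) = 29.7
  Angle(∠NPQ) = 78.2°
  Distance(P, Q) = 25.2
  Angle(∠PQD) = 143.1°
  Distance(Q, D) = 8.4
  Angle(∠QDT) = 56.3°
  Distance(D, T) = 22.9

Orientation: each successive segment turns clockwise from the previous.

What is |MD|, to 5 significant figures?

4.2758

S is at the origin; SM runs at -39.3° with length 24.4, so M = (18.882, -15.454). ∠SMW = 74.9° gives MW at -144.40° from the x-axis; with |MW| = 14.2, W = (7.3357, -23.721). The perpendicularity gives WN at right angles to MW, so WN runs at 125.60°; with |WN| = 28.8, N = (-9.4295, -0.30334). The perpendicularity gives NP at right angles to WN, so NP runs at 35.600°; with |NP| = 29.7, P = (14.720, 16.986). ∠NPQ = 78.2° gives PQ at -66.200° from the x-axis; with |PQ| = 25.2, Q = (24.889, -6.0713). ∠PQD = 143.1° gives QD at -103.10° from the x-axis; with |QD| = 8.4, D = (22.985, -14.253). Then |MD| = |D − M| = 4.2758.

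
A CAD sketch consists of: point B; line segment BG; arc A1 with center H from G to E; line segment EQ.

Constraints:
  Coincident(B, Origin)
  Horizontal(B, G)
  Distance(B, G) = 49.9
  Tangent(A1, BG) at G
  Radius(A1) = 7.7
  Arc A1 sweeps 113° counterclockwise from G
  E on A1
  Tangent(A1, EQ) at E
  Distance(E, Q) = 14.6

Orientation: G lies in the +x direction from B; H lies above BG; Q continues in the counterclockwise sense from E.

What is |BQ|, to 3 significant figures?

56.7

B is at the origin; BG is horizontal with |BG| = 49.9 and G on the +x side, so G = (49.9, 0.00). Since A1 is tangent to BG there, HG ⟂ BG, so H = G + (0, 7.7) = (49.9, 7.70). On A1, G sits at bearing -90° from H; a 113° counterclockwise sweep puts E at bearing 23°, so E = H + 7.7·(cos 23°, sin 23°) = (57.0, 10.7). The tangent condition forces HE to be normal to EQ, so EQ runs along (−sin 23°, cos 23°); with |EQ| = 14.6, Q = (51.3, 24.1). Then |BQ| = |Q − B| = 56.7.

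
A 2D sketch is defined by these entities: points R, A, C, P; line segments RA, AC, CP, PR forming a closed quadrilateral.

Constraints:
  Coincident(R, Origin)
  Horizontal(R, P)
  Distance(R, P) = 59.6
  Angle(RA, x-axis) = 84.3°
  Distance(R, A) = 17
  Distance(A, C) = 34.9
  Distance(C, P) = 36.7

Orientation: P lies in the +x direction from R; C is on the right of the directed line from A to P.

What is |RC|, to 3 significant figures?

26.1

Checks: R = (0.00, 0.00) ✓; |AC| = 34.90 ✓; |CP| = 36.70 ✓.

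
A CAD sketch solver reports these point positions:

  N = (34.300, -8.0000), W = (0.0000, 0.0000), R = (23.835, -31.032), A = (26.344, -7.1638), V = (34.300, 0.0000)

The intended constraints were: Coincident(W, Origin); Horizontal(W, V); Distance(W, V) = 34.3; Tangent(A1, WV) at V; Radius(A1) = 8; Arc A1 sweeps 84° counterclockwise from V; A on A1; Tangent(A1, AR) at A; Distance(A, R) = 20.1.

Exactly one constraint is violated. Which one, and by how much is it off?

Distance(A, R) = 20.1 — off by 3.90.

W = (0.00, 0.00) ✓; W.y = 0.00, V.y = 0.00 ✓; |WV| = 34.30 ✓; ∠(NV, VW) = 90.00° ✓; |NV| = 8.000 ✓; bearing(N→A) − bearing(N→V) = 84.00° ✓; |NA| = 8.000 ✓; ∠(NA, AR) = 90.00° ✓; |AR| = 24.00 ✗.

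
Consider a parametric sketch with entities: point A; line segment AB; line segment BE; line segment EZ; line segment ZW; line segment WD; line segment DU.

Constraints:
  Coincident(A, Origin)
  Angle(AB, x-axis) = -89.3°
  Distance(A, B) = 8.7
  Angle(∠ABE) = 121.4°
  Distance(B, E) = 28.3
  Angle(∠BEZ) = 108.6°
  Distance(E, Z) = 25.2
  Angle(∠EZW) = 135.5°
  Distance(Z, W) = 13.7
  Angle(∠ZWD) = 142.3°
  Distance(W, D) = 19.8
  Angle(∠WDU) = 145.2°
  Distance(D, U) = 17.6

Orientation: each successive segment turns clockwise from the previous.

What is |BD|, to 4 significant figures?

46.75

A is at the origin; AB runs at -89.3° with length 8.7, so B = (0.1063, -8.699). ∠ABE = 121.4° gives BE at -147.9° from the x-axis; with |BE| = 28.3, E = (-23.87, -23.74). ∠BEZ = 108.6° gives EZ at 140.7° from the x-axis; with |EZ| = 25.2, Z = (-43.37, -7.777). ∠EZW = 135.5° gives ZW at 96.20° from the x-axis; with |ZW| = 13.7, W = (-44.85, 5.843). ∠ZWD = 142.3° gives WD at 58.50° from the x-axis; with |WD| = 19.8, D = (-34.50, 22.73). Then |BD| = |D − B| = 46.75.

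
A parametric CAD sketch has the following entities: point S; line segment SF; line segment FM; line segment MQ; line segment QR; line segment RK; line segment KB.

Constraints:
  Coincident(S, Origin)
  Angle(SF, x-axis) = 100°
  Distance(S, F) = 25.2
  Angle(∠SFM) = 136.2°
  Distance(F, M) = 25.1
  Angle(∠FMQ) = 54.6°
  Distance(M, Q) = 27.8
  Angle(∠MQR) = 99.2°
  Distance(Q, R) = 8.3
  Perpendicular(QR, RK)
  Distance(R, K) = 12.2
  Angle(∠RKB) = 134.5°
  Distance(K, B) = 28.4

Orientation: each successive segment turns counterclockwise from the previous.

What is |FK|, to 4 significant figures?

10.62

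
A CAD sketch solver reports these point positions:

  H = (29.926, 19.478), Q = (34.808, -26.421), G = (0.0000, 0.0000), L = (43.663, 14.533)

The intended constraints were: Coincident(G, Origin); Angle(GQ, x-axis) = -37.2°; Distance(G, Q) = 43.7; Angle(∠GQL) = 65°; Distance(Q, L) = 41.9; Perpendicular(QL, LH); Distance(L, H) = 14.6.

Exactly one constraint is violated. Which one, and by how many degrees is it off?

Perpendicular(QL, LH) — off by 7.60°.

G = (0.00, 0.00) ✓; GQ at -37.20° ✓; |GQ| = 43.70 ✓; ∠GQL = 65.00° ✓; |QL| = 41.90 ✓; ∠(QL, LH) = 82.40° ✗; |LH| = 14.60 ✓.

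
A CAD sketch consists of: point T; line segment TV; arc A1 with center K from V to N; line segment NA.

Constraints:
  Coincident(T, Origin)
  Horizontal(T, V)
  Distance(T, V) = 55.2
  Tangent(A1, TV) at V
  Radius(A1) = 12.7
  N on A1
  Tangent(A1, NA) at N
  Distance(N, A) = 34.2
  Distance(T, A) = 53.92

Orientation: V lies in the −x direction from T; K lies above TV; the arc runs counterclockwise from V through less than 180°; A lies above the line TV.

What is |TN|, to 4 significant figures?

43.96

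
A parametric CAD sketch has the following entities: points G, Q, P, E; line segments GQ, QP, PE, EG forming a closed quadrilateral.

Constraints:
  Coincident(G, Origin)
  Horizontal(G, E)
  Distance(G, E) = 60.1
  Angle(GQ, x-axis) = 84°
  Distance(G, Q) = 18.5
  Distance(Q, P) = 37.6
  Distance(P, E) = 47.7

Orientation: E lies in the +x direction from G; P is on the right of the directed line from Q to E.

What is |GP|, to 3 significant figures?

22.7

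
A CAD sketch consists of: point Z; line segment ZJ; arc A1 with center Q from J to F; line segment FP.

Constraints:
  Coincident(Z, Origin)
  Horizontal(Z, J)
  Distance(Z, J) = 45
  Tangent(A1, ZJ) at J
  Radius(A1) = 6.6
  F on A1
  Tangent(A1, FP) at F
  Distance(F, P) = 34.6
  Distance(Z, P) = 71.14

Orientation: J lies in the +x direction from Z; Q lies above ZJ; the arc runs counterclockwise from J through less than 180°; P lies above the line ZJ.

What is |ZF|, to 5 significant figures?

51.647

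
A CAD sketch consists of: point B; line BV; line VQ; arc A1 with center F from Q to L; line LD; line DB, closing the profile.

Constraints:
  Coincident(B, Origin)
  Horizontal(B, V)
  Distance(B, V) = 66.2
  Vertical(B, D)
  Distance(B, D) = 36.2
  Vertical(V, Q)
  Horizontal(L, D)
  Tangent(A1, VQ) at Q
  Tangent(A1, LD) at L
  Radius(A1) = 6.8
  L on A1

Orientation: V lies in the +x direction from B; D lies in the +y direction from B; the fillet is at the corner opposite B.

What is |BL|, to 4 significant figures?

69.56

B is at the origin; BV is horizontal with |BV| = 66.2 and V on the +x side, so V = (66.20, 0.000). BD is vertical with |BD| = 36.2 and D on the +y side, so D = (0.000, 36.20). The virtual corner opposite B is at (66.20, 36.20). Tangency of A1 to VQ means the radius FQ is perpendicular to VQ and tangency of A1 to LD means the radius FL is perpendicular to LD, with radius 6.8, so the center F sits 6.8 in from both sides at F = (59.40, 29.40). That places the tangent points at Q = (66.20, 29.40) on VQ and L = (59.40, 36.20) on LD. Then |BL| = |L − B| = 69.56.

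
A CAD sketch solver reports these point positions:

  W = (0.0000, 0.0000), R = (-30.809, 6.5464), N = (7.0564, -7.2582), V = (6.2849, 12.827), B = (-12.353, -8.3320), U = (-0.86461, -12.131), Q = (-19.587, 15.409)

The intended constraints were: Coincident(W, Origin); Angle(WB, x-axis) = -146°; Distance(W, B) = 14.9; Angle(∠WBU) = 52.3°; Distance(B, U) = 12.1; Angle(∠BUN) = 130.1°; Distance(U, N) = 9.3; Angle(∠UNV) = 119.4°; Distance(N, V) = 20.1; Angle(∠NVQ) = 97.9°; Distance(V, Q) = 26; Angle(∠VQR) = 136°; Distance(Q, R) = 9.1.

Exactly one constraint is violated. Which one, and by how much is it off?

Distance(Q, R) = 9.1 — off by 5.20.

W = (0.00, 0.00) ✓; WB at -146.0° ✓; |WB| = 14.90 ✓; ∠WBU = 52.30° ✓; |BU| = 12.10 ✓; ∠BUN = 130.1° ✓; |UN| = 9.300 ✓; ∠UNV = 119.4° ✓; |NV| = 20.10 ✓; ∠NVQ = 97.90° ✓; |VQ| = 26.00 ✓; ∠VQR = 136.0° ✓; |QR| = 14.30 ✗.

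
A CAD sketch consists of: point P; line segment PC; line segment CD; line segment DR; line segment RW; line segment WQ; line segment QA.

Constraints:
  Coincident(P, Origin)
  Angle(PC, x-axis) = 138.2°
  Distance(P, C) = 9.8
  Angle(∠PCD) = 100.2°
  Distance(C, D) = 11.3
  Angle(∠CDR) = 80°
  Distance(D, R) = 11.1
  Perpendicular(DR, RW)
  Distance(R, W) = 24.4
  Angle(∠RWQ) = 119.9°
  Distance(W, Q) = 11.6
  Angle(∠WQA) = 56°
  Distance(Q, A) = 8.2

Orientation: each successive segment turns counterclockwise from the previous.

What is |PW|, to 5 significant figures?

13.254

P is at the origin; PC runs at 138.2° with length 9.8, so C = (-7.3057, 6.5320). ∠PCD = 100.2° gives CD at -142.00° from the x-axis; with |CD| = 11.3, D = (-16.210, -0.42496). ∠CDR = 80.0° gives DR at -42.000° from the x-axis; with |DR| = 11.1, R = (-7.9613, -7.8523). DR is perpendicular to RW, so RW runs at 48.000°; with |RW| = 24.4, W = (8.3655, 10.280). Then |PW| = |W − P| = 13.254.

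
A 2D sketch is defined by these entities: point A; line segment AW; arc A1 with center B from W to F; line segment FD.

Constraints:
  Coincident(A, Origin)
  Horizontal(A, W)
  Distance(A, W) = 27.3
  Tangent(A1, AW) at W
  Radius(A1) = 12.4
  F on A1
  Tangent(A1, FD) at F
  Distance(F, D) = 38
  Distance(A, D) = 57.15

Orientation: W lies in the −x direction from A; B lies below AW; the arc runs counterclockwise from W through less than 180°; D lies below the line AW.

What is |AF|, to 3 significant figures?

42.4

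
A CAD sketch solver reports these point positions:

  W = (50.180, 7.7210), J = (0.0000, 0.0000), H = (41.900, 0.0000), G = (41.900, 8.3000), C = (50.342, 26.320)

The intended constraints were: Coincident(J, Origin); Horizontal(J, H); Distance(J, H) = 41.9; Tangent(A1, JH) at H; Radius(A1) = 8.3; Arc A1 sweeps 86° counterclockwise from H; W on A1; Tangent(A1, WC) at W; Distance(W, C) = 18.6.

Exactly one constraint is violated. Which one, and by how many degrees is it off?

Tangent(A1, WC) at W — off by 3.50°.

J = (0.00, 0.00) ✓; J.y = 0.00, H.y = 0.00 ✓; |JH| = 41.90 ✓; ∠(GH, HJ) = 90.00° ✓; |GH| = 8.300 ✓; bearing(G→W) − bearing(G→H) = 86.00° ✓; |GW| = 8.300 ✓; ∠(GW, WC) = 86.50° ✗; |WC| = 18.60 ✓.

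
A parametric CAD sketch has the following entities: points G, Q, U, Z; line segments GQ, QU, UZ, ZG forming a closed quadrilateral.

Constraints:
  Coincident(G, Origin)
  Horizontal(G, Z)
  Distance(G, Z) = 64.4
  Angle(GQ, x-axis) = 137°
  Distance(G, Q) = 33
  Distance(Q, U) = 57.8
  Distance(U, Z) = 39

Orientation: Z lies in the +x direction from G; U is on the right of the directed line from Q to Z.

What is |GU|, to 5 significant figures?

26.701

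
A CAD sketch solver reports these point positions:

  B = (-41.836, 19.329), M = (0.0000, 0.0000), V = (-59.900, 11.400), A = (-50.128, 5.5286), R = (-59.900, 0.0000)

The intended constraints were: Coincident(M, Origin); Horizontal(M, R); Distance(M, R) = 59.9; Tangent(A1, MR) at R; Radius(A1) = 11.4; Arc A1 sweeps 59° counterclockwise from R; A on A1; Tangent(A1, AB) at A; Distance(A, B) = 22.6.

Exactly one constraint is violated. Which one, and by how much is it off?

Distance(A, B) = 22.6 — off by 6.50.

M = (0.00, 0.00) ✓; M.y = 0.00, R.y = 0.00 ✓; |MR| = 59.90 ✓; ∠(VR, RM) = 90.00° ✓; |VR| = 11.40 ✓; bearing(V→A) − bearing(V→R) = 59.00° ✓; |VA| = 11.40 ✓; ∠(VA, AB) = 90.00° ✓; |AB| = 16.10 ✗.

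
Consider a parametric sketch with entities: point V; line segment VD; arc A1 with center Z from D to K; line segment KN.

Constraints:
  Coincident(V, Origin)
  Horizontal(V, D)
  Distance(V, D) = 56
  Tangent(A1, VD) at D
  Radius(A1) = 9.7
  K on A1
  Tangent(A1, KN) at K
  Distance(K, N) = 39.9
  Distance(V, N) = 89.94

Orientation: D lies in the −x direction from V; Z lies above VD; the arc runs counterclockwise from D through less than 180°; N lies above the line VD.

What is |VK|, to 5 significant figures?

52.111

Checks: |ZK| = 9.700 ✓; ∠(ZK, KN) = 90.00° ✓; |KN| = 39.90 ✓; |VN| = 89.94 ✓.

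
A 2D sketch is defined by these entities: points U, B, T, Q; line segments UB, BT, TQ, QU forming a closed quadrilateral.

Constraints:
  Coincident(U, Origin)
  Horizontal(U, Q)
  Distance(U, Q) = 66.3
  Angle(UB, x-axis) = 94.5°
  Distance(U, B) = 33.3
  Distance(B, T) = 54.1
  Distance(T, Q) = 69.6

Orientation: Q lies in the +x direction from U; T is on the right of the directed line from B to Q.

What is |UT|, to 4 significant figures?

20.84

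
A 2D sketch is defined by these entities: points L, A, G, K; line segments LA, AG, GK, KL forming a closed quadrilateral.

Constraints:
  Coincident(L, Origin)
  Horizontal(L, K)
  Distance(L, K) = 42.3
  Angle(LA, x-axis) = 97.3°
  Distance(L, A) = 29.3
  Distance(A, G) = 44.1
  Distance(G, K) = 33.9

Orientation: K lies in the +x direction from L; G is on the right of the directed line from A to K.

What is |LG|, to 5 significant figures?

16.585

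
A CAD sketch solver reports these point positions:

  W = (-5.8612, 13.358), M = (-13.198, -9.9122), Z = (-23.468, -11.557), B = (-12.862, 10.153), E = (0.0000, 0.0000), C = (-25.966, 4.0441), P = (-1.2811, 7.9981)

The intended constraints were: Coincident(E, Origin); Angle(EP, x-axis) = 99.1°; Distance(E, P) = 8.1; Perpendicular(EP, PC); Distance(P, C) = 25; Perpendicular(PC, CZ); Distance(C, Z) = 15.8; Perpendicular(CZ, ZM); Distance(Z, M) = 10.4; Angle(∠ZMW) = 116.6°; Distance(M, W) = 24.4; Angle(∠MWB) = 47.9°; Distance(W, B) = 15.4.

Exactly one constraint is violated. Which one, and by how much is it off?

Distance(W, B) = 15.4 — off by 7.70.

E = (0.00, 0.00) ✓; EP at 99.10° ✓; |EP| = 8.100 ✓; ∠(EP, PC) = 90.00° ✓; |PC| = 25.00 ✓; ∠(PC, CZ) = 90.00° ✓; |CZ| = 15.80 ✓; ∠(CZ, ZM) = 90.00° ✓; |ZM| = 10.40 ✓; ∠ZMW = 116.6° ✓; |MW| = 24.40 ✓; ∠MWB = 47.90° ✓; |WB| = 7.700 ✗.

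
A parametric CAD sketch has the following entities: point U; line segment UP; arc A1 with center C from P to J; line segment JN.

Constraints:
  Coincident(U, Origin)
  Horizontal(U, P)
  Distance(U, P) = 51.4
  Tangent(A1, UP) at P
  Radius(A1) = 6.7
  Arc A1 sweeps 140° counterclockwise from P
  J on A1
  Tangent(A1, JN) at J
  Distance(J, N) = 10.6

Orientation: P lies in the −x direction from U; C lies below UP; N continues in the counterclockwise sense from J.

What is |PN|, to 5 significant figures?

19.032

On A1, P sits at bearing 90° from C; a 140° counterclockwise sweep puts J at bearing 230°, so J = C + 6.7·(cos 230°, sin 230°) = (-55.707, -11.832). Tangency of A1 to JN means the radius CJ is perpendicular to JN, so JN runs along (−sin 230°, cos 230°); with |JN| = 10.6, N = (-47.587, -18.646). Then |PN| = |N − P| = 19.032.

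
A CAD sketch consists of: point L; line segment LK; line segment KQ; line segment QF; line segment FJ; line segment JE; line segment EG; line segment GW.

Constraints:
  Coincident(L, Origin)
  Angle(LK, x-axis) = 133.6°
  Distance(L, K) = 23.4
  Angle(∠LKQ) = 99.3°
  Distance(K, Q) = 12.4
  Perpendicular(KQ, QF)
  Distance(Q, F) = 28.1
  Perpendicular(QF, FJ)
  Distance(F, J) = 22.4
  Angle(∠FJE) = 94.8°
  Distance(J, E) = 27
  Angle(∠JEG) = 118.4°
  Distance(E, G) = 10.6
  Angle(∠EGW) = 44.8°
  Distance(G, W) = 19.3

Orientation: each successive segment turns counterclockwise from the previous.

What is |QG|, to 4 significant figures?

16.45

L is at the origin; LK runs at 133.6° with length 23.4, so K = (-16.14, 16.95). ∠LKQ = 99.3° gives KQ at -145.7° from the x-axis; with |KQ| = 12.4, Q = (-26.38, 9.958). The perpendicularity gives QF at right angles to KQ, so QF runs at -55.70°; with |QF| = 28.1, F = (-10.55, -13.26). QF ⟂ FJ, so FJ runs at 34.30°; with |FJ| = 22.4, J = (7.959, -0.6325). ∠FJE = 94.8° gives JE at 119.5° from the x-axis; with |JE| = 27.0, E = (-5.336, 22.87). ∠JEG = 118.4° gives EG at -178.9° from the x-axis; with |EG| = 10.6, G = (-15.93, 22.66). Then |QG| = |G − Q| = 16.45.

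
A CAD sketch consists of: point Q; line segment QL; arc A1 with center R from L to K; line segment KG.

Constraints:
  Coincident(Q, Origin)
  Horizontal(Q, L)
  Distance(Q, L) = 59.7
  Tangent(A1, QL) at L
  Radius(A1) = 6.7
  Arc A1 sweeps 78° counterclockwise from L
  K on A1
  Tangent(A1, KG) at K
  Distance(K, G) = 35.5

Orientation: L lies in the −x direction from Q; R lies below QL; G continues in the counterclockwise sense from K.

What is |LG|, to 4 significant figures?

42.39

Q is at the origin; QL is horizontal with |QL| = 59.7 and L on the −x side, so L = (-59.70, 0.000). A1 meets QL tangentially, so RL is at right angles to QL, so R = L + (0, -6.7) = (-59.70, -6.700). On A1, L sits at bearing 90° from R; a 78° counterclockwise sweep puts K at bearing 168°, so K = R + 6.7·(cos 168°, sin 168°) = (-66.25, -5.307). Tangency of A1 to KG means the radius RK is perpendicular to KG, so KG runs along (−sin 168°, cos 168°); with |KG| = 35.5, G = (-73.63, -40.03). Then |LG| = |G − L| = 42.39.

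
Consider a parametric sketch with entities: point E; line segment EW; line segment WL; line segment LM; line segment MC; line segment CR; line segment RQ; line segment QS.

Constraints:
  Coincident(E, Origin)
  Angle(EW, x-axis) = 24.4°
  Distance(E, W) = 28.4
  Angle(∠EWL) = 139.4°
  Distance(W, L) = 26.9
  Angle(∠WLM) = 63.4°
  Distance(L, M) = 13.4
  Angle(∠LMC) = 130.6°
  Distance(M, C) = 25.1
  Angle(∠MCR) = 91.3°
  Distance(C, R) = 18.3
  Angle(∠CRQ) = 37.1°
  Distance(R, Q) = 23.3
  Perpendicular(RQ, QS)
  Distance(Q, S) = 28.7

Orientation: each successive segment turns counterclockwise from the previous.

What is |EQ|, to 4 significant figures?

31.97

∠MCR = 91.3° gives CR at -40.30° from the x-axis; with |CR| = 18.3, R = (22.00, 4.395). ∠CRQ = 37.1° gives RQ at 102.6° from the x-axis; with |RQ| = 23.3, Q = (16.92, 27.13). Then |EQ| = |Q − E| = 31.97.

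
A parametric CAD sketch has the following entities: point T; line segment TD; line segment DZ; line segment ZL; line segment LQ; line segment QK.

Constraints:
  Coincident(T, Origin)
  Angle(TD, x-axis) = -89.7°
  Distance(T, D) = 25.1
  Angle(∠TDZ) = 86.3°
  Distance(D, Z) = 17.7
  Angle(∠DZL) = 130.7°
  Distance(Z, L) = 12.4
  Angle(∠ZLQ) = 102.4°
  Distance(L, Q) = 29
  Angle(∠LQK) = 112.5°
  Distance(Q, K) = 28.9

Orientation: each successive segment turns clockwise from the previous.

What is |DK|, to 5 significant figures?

32.098

T is at the origin; TD runs at -89.7° with length 25.1, so D = (0.13142, -25.100). ∠TDZ = 86.3° gives DZ at 176.60° from the x-axis; with |DZ| = 17.7, Z = (-17.537, -24.050). ∠DZL = 130.7° gives ZL at 127.30° from the x-axis; with |ZL| = 12.4, L = (-25.052, -14.186). ∠ZLQ = 102.4° gives LQ at 49.700° from the x-axis; with |LQ| = 29.0, Q = (-6.2948, 7.9313). ∠LQK = 112.5° gives QK at -17.800° from the x-axis; with |QK| = 28.9, K = (21.222, -0.90327). Then |DK| = |K − D| = 32.098.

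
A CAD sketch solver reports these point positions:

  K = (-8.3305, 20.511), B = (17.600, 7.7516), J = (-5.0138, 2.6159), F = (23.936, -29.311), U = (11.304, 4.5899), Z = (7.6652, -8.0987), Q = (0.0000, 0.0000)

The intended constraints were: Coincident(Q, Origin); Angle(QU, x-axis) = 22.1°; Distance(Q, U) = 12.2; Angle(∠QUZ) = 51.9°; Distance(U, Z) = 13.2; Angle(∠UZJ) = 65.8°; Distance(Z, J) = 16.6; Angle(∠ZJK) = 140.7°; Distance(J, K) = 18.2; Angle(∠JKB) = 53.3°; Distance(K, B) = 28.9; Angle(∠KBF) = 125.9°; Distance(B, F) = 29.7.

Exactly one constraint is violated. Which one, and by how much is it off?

Distance(B, F) = 29.7 — off by 7.90.

Q = (0.00, 0.00) ✓; QU at 22.10° ✓; |QU| = 12.20 ✓; ∠QUZ = 51.90° ✓; |UZ| = 13.20 ✓; ∠UZJ = 65.80° ✓; |ZJ| = 16.60 ✓; ∠ZJK = 140.7° ✓; |JK| = 18.20 ✓; ∠JKB = 53.30° ✓; |KB| = 28.90 ✓; ∠KBF = 125.9° ✓; |BF| = 37.60 ✗.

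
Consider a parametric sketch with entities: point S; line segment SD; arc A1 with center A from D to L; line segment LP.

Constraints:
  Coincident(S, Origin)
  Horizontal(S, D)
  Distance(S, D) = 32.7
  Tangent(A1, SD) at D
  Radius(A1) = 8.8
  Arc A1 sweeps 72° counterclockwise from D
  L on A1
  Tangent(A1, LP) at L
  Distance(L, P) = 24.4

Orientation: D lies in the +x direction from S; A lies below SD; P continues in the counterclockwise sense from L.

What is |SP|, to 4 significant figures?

33.76

S is at the origin; SD is horizontal with |SD| = 32.7 and D on the +x side, so D = (32.70, 0.000). Since A1 is tangent to SD there, AD ⟂ SD, so A = D + (0, -8.8) = (32.70, -8.800). On A1, D sits at bearing 90° from A; a 72° counterclockwise sweep puts L at bearing 162°, so L = A + 8.8·(cos 162°, sin 162°) = (24.33, -6.081). The tangent condition forces AL to be normal to LP, so LP runs along (−sin 162°, cos 162°); with |LP| = 24.4, P = (16.79, -29.29). Then |SP| = |P − S| = 33.76.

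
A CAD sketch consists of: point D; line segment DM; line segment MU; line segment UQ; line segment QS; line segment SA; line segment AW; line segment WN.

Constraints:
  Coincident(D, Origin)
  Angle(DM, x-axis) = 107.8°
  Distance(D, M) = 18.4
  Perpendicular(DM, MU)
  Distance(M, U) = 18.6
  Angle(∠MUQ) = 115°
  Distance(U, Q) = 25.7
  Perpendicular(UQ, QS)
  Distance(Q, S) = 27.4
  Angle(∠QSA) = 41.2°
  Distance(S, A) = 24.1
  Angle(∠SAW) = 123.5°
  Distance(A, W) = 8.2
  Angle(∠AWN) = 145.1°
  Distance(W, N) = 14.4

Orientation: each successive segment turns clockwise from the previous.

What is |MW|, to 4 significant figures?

25.18

∠QSA = 41.2° gives SA at 84.00° from the x-axis; with |SA| = 24.1, A = (11.96, 9.700). ∠SAW = 123.5° gives AW at 27.50° from the x-axis; with |AW| = 8.2, W = (19.23, 13.49). Then |MW| = |W − M| = 25.18.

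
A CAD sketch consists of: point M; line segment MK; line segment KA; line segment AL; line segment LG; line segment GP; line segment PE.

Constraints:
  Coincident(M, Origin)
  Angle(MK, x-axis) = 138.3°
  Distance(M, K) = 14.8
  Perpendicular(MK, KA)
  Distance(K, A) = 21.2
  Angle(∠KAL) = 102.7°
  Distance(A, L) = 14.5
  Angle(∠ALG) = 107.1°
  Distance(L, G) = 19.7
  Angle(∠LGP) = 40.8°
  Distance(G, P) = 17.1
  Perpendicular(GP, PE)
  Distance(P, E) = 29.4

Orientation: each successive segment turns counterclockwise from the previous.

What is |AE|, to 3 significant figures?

26.3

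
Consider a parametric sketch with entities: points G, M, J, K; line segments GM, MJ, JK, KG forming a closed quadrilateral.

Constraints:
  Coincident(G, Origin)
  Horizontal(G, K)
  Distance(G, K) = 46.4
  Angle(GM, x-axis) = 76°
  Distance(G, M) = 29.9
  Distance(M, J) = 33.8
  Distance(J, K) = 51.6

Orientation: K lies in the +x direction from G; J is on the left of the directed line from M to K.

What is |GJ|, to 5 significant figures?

60.318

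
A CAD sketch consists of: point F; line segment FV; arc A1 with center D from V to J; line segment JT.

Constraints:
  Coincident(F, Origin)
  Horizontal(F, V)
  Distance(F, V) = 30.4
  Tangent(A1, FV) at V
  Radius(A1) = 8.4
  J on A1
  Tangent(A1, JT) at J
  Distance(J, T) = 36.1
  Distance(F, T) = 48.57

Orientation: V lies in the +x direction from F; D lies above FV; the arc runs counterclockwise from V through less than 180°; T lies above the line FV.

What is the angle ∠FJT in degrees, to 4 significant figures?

79.46°

Checks: ∠(DV, VF) = 90.00° ✓; |DJ| = 8.400 ✓; ∠(DJ, JT) = 90.00° ✓; |JT| = 36.10 ✓; |FT| = 48.57 ✓.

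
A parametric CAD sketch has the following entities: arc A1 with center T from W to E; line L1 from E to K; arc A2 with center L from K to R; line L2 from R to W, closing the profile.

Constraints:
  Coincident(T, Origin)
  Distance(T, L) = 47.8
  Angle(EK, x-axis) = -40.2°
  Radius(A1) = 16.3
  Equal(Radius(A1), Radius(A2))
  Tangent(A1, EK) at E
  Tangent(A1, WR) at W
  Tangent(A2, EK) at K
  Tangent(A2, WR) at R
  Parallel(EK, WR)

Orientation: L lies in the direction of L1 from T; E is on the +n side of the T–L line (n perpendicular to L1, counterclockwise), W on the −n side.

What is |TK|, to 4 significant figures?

50.50

The slot axis is L1's direction at -40.2°, so u = (cos -40.2°, sin -40.2°) = (0.7638, -0.6455) and n = (−sin -40.2°, cos -40.2°) = (0.6455, 0.7638). T is at the origin and L lies 47.8 along u from T, so L = 47.8·u = (36.51, -30.85). Tangency of A1 to both parallel lines with radius 16.3 puts E and W at T ± 16.3·n: E = (10.52, 12.45), W = (-10.52, -12.45). Equal radii place K and R the same way about L: K = L + 16.3·n = (47.03, -18.40), R = L − 16.3·n = (25.99, -43.30). Then |TK| = |K − T| = 50.50.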